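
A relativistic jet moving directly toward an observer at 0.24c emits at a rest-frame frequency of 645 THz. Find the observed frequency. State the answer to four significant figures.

823.9 THz

Relativistic Doppler (source moving toward): f_obs = f_src · √((1+β)/(1−β)).
With β = 0.24: factor = √(1.24/0.76) = 1.2773.
f_obs = 645 × 1.2773 = 823.9 THz.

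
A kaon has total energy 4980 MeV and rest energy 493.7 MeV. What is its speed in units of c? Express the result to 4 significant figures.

Total energy E = γmc² gives γ = 4980/493.7 = 10.087.
Hence β = √(1 − 1/γ²) = √(1 − 0.00982824) = √0.99017176 = 0.9951.

0.9951c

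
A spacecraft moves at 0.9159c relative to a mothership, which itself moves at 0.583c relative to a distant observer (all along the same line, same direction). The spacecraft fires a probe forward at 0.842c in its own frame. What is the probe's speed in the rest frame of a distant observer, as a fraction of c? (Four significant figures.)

0.9980c

Apply u = (u'+v)/(1+u'v) twice. Probe in the mothership frame: (0.842+0.9159)/(1+0.842·0.9159) = 1.7579/1.7711878 = 0.9925c.
That velocity, transformed to the rest frame of a distant observer: (0.9925+0.583)/(1+0.9925·0.583) = 1.5755/1.5786275 = 0.99802c.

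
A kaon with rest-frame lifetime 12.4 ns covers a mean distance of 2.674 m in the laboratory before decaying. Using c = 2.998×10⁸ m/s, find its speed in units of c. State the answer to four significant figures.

0.5839c

Lab distance = (lab lifetime)·v = γτ·βc, so βγ = d/(cτ) = 2.674/(2.998×10⁸ × 1.240×10^-8) = 0.7193.
With βγ = 0.7193: γ² = 1 + (βγ)² = 1.517392, and β = (βγ)/γ = 0.7193/1.23182 = 0.5839.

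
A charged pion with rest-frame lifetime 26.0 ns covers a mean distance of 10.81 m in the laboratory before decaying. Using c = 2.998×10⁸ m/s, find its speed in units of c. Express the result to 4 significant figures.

Lab distance = (lab lifetime)·v = γτ·βc, so βγ = d/(cτ) = 10.81/(2.998×10⁸ × 2.600×10^-8) = 1.3868.
With βγ = 1.3868: γ² = 1 + (βγ)² = 2.92321, and β = (βγ)/γ = 1.3868/1.70974 = 0.8111.

0.8111c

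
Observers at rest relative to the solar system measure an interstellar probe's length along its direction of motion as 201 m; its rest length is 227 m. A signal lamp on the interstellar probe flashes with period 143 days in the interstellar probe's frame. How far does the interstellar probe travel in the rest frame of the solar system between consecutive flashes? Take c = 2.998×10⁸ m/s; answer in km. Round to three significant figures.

Length contraction gives γ = L₀/L = 227/201 = 1.12935.
β = √(1 − 1/γ²) = 0.46471. Lab-frame period = γτ = 1.12935×143 days = 161.5 days. Distance = βc × γτ = 0.46471 × 2.998×10⁸ m/s × 13953600 s = 1.9440×10^15 m = 1.94×10^12 km.

1.94×10^12 km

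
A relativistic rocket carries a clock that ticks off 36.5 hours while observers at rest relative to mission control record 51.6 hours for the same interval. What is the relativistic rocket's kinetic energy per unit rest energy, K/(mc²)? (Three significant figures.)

0.414

γ = Δt/Δτ = 51.6/36.5 = 1.4137.
Since K = (γ−1)mc², K/(mc²) = 1.4137 − 1 = 0.414.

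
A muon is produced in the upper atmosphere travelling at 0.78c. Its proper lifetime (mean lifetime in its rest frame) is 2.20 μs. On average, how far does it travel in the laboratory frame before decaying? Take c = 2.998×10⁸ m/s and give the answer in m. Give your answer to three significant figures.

822 m

Lorentz factor: γ = (1 − 0.6084)^(−1/2) = 1.598.
Lab-frame lifetime: Δt = γτ = 1.598 × 2.20 μs = 3.5156 μs.
Distance: d = vΔt = 0.78 × 2.998×10⁸ m/s × 3.5156×10^-6 s = 822 m.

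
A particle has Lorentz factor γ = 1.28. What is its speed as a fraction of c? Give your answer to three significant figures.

0.624c

β = √(1 − 1/γ²) = √(1 − 1/1.6384) = √0.389648 = 0.624.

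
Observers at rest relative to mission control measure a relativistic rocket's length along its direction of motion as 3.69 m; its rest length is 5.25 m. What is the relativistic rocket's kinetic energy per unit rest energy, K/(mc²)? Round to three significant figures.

0.423

γ = L₀/L = 5.25/3.69 = 1.42276.
K/(mc²) = γ − 1 = 1.42276 − 1 = 0.423.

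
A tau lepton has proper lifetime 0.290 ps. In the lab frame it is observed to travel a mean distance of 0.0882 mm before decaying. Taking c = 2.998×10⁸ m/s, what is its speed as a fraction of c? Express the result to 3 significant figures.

0.712c

Lab distance = (lab lifetime)·v = γτ·βc, so βγ = d/(cτ) = 8.820×10^-5/(2.998×10⁸ × 2.900×10^-13) = 1.0145.
With βγ = 1.0145: γ² = 1 + (βγ)² = 2.02921, and β = (βγ)/γ = 1.0145/1.4245 = 0.712.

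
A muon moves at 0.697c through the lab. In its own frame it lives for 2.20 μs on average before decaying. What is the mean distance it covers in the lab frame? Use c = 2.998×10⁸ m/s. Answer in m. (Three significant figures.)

With β = 0.697, γ = 1/√(1 − 0.697²) = 1/√0.514191 = 1.3946.
Lab-frame lifetime: Δt = γτ = 1.3946 × 2.20 μs = 3.0681 μs.
Distance: d = vΔt = 0.697 × 2.998×10⁸ m/s × 3.0681×10^-6 s = 641 m.

641 m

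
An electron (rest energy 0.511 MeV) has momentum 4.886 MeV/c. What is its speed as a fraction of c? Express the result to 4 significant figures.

0.9946c

pc/(mc²) = 4.886/0.511 = 9.5616 = βγ = β/√(1−β²).
So β² = x²/(1 + x²) with x = 9.5616: x² = 91.4242, β² = 91.4242/92.4242 = 0.98918, β = 0.9946.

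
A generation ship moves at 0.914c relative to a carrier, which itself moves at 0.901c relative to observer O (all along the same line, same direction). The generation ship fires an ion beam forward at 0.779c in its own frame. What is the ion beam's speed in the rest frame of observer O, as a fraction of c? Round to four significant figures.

0.9994c

Apply u = (u'+v)/(1+u'v) twice. Ion beam in the carrier frame: (0.779+0.914)/(1+0.779·0.914) = 1.693/1.712006 = 0.9889c.
That velocity, transformed to the rest frame of observer O: (0.9889+0.901)/(1+0.9889·0.901) = 1.8899/1.8909989 = 0.99942c.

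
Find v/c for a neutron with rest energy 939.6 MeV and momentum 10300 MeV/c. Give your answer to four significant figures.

0.9959

pc/(mc²) = 10300/939.6 = 10.962 = βγ = β/√(1−β²).
So β² = x²/(1 + x²) with x = 10.962: x² = 120.165, β² = 120.165/121.165 = 0.991747, β = 0.9959.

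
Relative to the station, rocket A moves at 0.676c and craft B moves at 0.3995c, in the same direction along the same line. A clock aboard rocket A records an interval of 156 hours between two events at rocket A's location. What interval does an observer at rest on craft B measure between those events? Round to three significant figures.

169 hours

The velocity of rocket A relative to craft B is (0.676 − 0.3995)c / (1 − 0.676×0.3995) = 0.3788c; relative speed 0.3788c.
At |u| = 0.3788c, γ = (1 − 0.143489)^(−1/2) = 1.0805.
The clock on rocket A records proper time, so craft B measures Δt = γΔτ = 1.0805 × 156 = 169 hours.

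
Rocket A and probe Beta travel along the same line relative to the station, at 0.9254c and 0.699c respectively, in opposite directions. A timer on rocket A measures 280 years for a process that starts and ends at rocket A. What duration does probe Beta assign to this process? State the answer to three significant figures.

1700 years

Speed of rocket A in probe Beta's frame: u = (v_A + v_B)/(1 + v_A v_B/c²) = (0.9254 + 0.699)/(1 + 0.9254×0.699) = 1.6244/1.6468546 = 0.98637; |u| = 0.98637c.
At |u| = 0.98637c, γ = (1 − 0.972926)^(−1/2) = 6.0775.
Rocket A's interval is proper; time dilation gives Δt_B = γΔτ = 6.0775 × 280 years = 1700 years.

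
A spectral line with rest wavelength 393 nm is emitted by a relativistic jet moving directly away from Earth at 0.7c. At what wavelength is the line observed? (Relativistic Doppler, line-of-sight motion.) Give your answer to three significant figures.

936 nm

Relativistic Doppler for wavelength: λ_obs = λ_src · √((1+β)/(1−β)).
With β = 0.7: factor = √(1.7/0.3) = 2.3805.
λ_obs = 393 × 2.3805 = 936 nm.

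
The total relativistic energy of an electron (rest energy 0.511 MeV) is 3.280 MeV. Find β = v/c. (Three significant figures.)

0.988

Total energy E = γmc² gives γ = 3.280/0.511 = 6.4188.
Hence β = √(1 − 1/γ²) = √(1 − 0.0242713) = √0.9757287 = 0.988.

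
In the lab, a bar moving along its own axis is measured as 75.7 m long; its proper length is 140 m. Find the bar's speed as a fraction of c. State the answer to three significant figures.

0.841c

Length contraction gives γ = L₀/L = 140/75.7 = 1.8494.
β = √(1 − 1/γ²) = √0.707626 = 0.841.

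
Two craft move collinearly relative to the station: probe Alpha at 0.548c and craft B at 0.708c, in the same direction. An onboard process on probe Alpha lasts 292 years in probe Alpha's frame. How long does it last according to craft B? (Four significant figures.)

The velocity of probe Alpha relative to craft B is (0.548 − 0.708)c / (1 − 0.548×0.708) = −0.26143c; relative speed 0.26143c.
At |u| = 0.26143c, γ = (1 − 0.0683456)^(−1/2) = 1.036.
Probe Alpha's interval is proper; time dilation gives Δt_B = γΔτ = 1.036 × 292 years = 302.5 years.

302.5 years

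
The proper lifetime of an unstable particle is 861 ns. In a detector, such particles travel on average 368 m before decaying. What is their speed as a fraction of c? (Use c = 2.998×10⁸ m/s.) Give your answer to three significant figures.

Lab distance = (lab lifetime)·v = γτ·βc, so βγ = d/(cτ) = 368.0/(2.998×10⁸ × 8.610×10^-7) = 1.4257.
With βγ = 1.4257: γ² = 1 + (βγ)² = 3.03262, and β = (βγ)/γ = 1.4257/1.74144 = 0.819.

0.819c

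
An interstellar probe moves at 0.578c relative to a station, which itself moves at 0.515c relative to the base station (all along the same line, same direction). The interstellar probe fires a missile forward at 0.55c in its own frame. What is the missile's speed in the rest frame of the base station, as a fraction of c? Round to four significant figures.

First combine the missile and interstellar probe (S''→S'): u₁ = (0.55 + 0.578)/(1 + 0.55×0.578) = 1.128/1.3179 = 0.85591.
Then combine with the station (S'→S): u = (0.85591 + 0.515)/(1 + 0.85591×0.515) = 1.37091/1.44079365 = 0.9515.

0.9515c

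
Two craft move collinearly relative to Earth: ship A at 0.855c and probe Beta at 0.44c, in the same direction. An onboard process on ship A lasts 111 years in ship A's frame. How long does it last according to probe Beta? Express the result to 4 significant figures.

Transform ship A's velocity into probe Beta's frame: (0.855 − 0.44)/(1 − 0.855·0.44) = 0.415/0.6238, so the relative speed is 0.66528c.
At |u| = 0.66528c, γ = (1 − 0.442597)^(−1/2) = 1.3394.
Ship A's interval is proper; time dilation gives Δt_B = γΔτ = 1.3394 × 111 years = 148.7 years.

148.7 years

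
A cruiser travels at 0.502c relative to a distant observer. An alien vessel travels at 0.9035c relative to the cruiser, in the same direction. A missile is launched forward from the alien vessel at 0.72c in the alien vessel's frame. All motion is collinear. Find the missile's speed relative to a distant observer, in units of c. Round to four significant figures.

Compose velocities in two stages. Stage 1 (into S'): u₁ = (0.72+0.9035)/(1+0.72×0.9035) = 0.98363.
Stage 2 (into S): u = (0.98363+0.502)/(1+0.98363×0.502) = 0.99454, so the speed is 0.9945c.

0.9945c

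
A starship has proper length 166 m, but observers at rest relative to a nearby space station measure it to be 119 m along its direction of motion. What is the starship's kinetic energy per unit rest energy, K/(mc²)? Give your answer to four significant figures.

0.3950

Length contraction gives γ = L₀/L = 166/119 = 1.39496.
Since K = (γ−1)mc², K/(mc²) = 1.39496 − 1 = 0.3950.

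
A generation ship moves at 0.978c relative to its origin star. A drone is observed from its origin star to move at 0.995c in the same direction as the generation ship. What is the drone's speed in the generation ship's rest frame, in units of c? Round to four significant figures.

Transform to the generation ship's frame: u' = (u − v)/(1 − uv/c²).
u' = (0.995 − 0.978)/(1 − 0.995×0.978) = 0.017/0.02689 = 0.63221.
Speed in the generation ship's frame: 0.6322c (in the same direction).

0.6322c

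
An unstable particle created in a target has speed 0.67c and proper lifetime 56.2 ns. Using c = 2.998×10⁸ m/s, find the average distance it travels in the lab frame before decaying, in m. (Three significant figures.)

Lorentz factor: γ = (1 − 0.4489)^(−1/2) = 1.3471.
Lab-frame lifetime: Δt = γτ = 1.3471 × 56.2 ns = 75.707 ns.
Distance: d = vΔt = 0.67 × 2.998×10⁸ m/s × 7.5707×10^-8 s = 15.2 m.

15.2 m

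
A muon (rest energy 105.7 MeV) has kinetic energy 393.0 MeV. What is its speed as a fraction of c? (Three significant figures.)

γ = 1 + K/(mc²) = 1 + 393.0/105.7 = 4.7181.
β = √(1 − 1/γ²) = √(1 − 0.0449227) = √0.9550773 = 0.977.

0.977c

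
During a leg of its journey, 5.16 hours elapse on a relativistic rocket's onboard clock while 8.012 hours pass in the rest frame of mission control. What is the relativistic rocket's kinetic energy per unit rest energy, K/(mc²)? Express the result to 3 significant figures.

γ = Δt/Δτ = 8.012/5.16 = 1.55271.
Since K = (γ−1)mc², K/(mc²) = 1.55271 − 1 = 0.553.

0.553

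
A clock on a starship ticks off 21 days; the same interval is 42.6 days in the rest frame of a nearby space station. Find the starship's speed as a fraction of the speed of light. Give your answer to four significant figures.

0.8701c

γ = Δt/Δτ = 42.6/21 = 2.0286.
β = √(1 − 1/γ²) = √(1 − 0.243) = √0.757 = 0.8701.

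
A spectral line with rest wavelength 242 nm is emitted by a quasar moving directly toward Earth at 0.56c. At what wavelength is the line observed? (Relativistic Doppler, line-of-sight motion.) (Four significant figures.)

128.5 nm

Relativistic Doppler for wavelength: λ_obs = λ_src · √((1−β)/(1+β)).
With β = 0.56: factor = √(0.44/1.56) = 0.53109.
λ_obs = 242 × 0.53109 = 128.5 nm.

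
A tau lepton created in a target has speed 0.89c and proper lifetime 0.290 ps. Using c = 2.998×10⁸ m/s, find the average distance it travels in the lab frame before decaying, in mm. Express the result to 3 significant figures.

0.170 mm

Lorentz factor: γ = (1 − 0.7921)^(−1/2) = 2.1932.
Lab-frame lifetime: Δt = γτ = 2.1932 × 0.290 ps = 0.63603 ps.
Distance: d = vΔt = 0.89 × 2.998×10⁸ m/s × 6.3603×10^-13 s = 1.70×10^-4 m = 0.170 mm.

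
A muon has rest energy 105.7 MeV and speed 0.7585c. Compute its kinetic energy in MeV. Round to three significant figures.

56.5 MeV

β² = 0.57532225, so γ = 1/√0.42467775 = 1.53451.
Kinetic energy: K = (γ − 1)mc² = (1.53451 − 1) × 105.7 MeV = 0.53451 × 105.7 = 56.5 MeV.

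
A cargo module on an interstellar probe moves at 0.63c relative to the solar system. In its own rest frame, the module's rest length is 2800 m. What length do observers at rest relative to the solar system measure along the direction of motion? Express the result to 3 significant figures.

β² = 0.3969, so γ = 1/√0.6031 = 1.2877.
Length contraction: L = L₀/γ = 2800/1.2877 = 2170 m.

2170 m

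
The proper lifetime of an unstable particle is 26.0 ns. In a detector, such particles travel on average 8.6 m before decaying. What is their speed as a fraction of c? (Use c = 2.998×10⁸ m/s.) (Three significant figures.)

0.741c

d = βγcτ ⇒ βγ = d/(cτ) = 8.600 m / (7.7948 m) = 1.1033.
β = (βγ)/√(1+(βγ)²) = 1.1033/√2.21727 = 0.741.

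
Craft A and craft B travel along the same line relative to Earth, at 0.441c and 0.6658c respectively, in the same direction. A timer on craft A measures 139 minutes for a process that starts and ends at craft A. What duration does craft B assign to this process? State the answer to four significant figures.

146.6 minutes

Speed of craft A in craft B's frame: u = (v_A − v_B)/(1 − v_A v_B/c²) = (0.441 − 0.6658)/(1 − 0.441×0.6658) = −0.2248/0.7063822 = −0.31824; |u| = 0.31824c.
At |u| = 0.31824c, γ = (1 − 0.101277)^(−1/2) = 1.0548.
The clock on craft A records proper time, so craft B measures Δt = γΔτ = 1.0548 × 139 = 146.6 minutes.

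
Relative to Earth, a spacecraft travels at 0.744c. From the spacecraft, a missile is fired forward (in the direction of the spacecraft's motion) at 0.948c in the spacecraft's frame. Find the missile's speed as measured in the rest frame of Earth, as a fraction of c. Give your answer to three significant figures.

Relativistic velocity addition: u = (u' + v)/(1 + u'v/c²), with u' = 0.948c and v = 0.744c.
Numerator: 0.948 + 0.744 = 1.692. Denominator: 1 + (0.948)(0.744) = 1.705312.
u = 1.692/1.705312 = 0.99219, so the speed is 0.992c.

0.992c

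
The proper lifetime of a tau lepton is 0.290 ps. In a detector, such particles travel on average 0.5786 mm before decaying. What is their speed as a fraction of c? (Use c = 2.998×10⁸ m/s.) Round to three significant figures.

Lab distance = (lab lifetime)·v = γτ·βc, so βγ = d/(cτ) = 5.786×10^-4/(2.998×10⁸ × 2.900×10^-13) = 6.655.
With βγ = 6.655: γ² = 1 + (βγ)² = 45.289, and β = (βγ)/γ = 6.655/6.72971 = 0.989.

0.989c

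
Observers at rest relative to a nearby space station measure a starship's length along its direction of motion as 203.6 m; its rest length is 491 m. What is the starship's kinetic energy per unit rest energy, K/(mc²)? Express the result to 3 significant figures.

1.41

From L = L₀/γ: γ = 491/203.6 = 2.41159.
K/(mc²) = γ − 1 = 2.41159 − 1 = 1.41.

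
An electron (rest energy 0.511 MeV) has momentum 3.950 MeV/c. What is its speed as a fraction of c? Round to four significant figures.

0.9917c

pc/(mc²) = 3.950/0.511 = 7.7299 = βγ = β/√(1−β²).
So β² = x²/(1 + x²) with x = 7.7299: x² = 59.7514, β² = 59.7514/60.7514 = 0.983539, β = 0.9917.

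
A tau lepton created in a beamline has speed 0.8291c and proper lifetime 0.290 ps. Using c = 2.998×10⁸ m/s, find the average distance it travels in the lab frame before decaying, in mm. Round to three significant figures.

With β = 0.8291, γ = 1/√(1 − 0.8291²) = 1/√0.31259319 = 1.7886.
Lab-frame lifetime: Δt = γτ = 1.7886 × 0.290 ps = 0.51869 ps.
Distance: d = vΔt = 0.8291 × 2.998×10⁸ m/s × 5.1869×10^-13 s = 1.29×10^-4 m = 0.129 mm.

0.129 mm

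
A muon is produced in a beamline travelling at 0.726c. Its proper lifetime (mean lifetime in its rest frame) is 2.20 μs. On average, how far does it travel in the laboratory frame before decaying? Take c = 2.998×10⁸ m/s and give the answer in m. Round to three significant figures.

696 m

β² = 0.527076, so γ = 1/√0.472924 = 1.4541.
Lab-frame lifetime: Δt = γτ = 1.4541 × 2.20 μs = 3.199 μs.
Distance: d = vΔt = 0.726 × 2.998×10⁸ m/s × 3.1990×10^-6 s = 696 m.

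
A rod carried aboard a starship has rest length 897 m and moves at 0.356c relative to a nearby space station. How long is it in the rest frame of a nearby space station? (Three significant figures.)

β² = 0.126736, so γ = 1/√0.873264 = 1.0701.
Along the direction of motion the measured length is L₀/γ = 897/1.0701 = 838 m.

838 m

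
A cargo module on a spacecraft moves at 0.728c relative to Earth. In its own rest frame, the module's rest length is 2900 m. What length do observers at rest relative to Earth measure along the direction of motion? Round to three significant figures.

1990 m

With β = 0.728, γ = 1/√(1 − 0.728²) = 1/√0.470016 = 1.4586.
Along the direction of motion the measured length is L₀/γ = 2900/1.4586 = 1990 m.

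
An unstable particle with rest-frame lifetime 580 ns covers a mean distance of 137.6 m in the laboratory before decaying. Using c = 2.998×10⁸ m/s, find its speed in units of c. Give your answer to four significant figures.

d = βγcτ ⇒ βγ = d/(cτ) = 137.6 m / (173.884 m) = 0.79133.
β = (βγ)/√(1+(βγ)²) = 0.79133/√1.626203 = 0.6205.

0.6205c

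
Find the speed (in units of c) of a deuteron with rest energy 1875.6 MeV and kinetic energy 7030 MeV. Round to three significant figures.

0.978c

K = (γ−1)mc², so γ = 1 + 7030/1875.6 = 4.7481.
Then v/c = √(1 − γ⁻²) = √(1 − 0.0443568) = √0.9556432 = 0.978.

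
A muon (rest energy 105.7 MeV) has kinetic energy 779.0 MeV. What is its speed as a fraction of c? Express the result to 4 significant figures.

K = (γ−1)mc², so γ = 1 + 779.0/105.7 = 8.3699.
Then v/c = √(1 − γ⁻²) = √(1 − 0.0142745) = √0.9857255 = 0.9928.

0.9928c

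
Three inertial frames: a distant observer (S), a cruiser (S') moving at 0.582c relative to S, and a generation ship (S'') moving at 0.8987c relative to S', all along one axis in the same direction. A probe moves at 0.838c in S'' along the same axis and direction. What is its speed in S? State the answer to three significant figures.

0.998c

Compose velocities in two stages. Stage 1 (into S'): u₁ = (0.838+0.8987)/(1+0.838×0.8987) = 0.99064.
Stage 2 (into S): u = (0.99064+0.582)/(1+0.99064×0.582) = 0.99752, so the speed is 0.998c.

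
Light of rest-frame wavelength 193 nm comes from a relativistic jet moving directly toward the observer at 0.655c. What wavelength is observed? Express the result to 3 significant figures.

Relativistic Doppler for wavelength: λ_obs = λ_src · √((1−β)/(1+β)).
With β = 0.655: factor = √(0.345/1.655) = 0.45657.
λ_obs = 193 × 0.45657 = 88.1 nm.

88.1 nm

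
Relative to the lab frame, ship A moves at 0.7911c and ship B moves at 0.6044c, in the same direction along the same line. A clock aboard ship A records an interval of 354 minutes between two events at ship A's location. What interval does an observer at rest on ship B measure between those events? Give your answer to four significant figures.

Transform ship A's velocity into ship B's frame: (0.7911 − 0.6044)/(1 − 0.7911·0.6044) = 0.1867/0.52185916, so the relative speed is 0.35776c.
At |u| = 0.35776c, γ = (1 − 0.127992)^(−1/2) = 1.0709.
The clock on ship A records proper time, so ship B measures Δt = γΔτ = 1.0709 × 354 = 379.1 minutes.

379.1 minutes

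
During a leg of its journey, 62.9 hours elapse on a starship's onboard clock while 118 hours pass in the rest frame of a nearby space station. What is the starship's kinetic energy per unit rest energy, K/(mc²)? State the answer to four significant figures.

0.8760

The time-dilation ratio gives γ = 118/62.9 = 1.87599.
K/(mc²) = γ − 1 = 1.87599 − 1 = 0.8760.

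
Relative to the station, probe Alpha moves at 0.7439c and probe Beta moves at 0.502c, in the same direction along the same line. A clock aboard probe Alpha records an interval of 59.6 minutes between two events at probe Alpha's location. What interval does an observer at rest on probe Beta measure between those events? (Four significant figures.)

Speed of probe Alpha in probe Beta's frame: u = (v_A − v_B)/(1 − v_A v_B/c²) = (0.7439 − 0.502)/(1 − 0.7439×0.502) = 0.2419/0.6265622 = 0.38607; |u| = 0.38607c.
γ for this relative speed: γ = 1/√(1 − 0.14905) = 1.084.
The clock on probe Alpha records proper time, so probe Beta measures Δt = γΔτ = 1.084 × 59.6 = 64.61 minutes.

64.61 minutes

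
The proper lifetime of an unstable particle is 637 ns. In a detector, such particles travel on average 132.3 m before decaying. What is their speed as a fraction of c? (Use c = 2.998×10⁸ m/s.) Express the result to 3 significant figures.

Lab distance = (lab lifetime)·v = γτ·βc, so βγ = d/(cτ) = 132.3/(2.998×10⁸ × 6.370×10^-7) = 0.69277.
With βγ = 0.69277: γ² = 1 + (βγ)² = 1.47993, and β = (βγ)/γ = 0.69277/1.21652 = 0.569.

0.569c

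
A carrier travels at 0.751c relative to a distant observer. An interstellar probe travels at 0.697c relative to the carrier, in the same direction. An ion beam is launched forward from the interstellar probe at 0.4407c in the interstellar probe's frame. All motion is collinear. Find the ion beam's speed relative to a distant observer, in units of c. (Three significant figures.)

First combine the ion beam and interstellar probe (S''→S'): u₁ = (0.4407 + 0.697)/(1 + 0.4407×0.697) = 1.1377/1.3071679 = 0.87035.
Then combine with the carrier (S'→S): u = (0.87035 + 0.751)/(1 + 0.87035×0.751) = 1.62135/1.65363285 = 0.98048.

0.980c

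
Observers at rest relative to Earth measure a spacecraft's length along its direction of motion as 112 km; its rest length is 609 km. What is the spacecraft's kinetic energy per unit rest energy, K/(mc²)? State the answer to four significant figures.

From L = L₀/γ: γ = 609/112 = 5.4375.
Since K = (γ−1)mc², K/(mc²) = 5.4375 − 1 = 4.438.

4.438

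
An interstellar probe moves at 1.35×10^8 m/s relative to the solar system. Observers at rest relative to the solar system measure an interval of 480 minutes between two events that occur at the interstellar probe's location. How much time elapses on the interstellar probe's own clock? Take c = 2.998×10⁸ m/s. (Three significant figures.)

β = v/c = (1.35×10^8 m/s)/(2.998×10⁸ m/s) = 0.4503.
γ = 1/√(1 − β²) = 1/√(1 − 0.20277009) = 1/√0.79722991 = 1/0.892877 = 1.12.
The moving clock records proper time: Δτ = Δt/γ = 480/1.12 = 429 minutes.

429 minutes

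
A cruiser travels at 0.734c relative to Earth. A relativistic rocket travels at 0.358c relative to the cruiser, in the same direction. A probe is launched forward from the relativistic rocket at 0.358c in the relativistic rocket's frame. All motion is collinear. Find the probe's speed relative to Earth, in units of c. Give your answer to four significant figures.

0.9337c

Compose velocities in two stages. Stage 1 (into S'): u₁ = (0.358+0.358)/(1+0.358×0.358) = 0.63466.
Stage 2 (into S): u = (0.63466+0.734)/(1+0.63466×0.734) = 0.9337, so the speed is 0.9337c.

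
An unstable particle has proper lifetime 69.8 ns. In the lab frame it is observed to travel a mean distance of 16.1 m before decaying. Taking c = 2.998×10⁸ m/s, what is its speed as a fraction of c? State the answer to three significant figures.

0.610c

Let x = d/(cτ) = 16.10 m / (2.998×10⁸ m/s × 6.980×10^-8 s) = 0.76938. Since d = βγcτ, x = βγ = β/√(1−β²).
Solving: β² = x²/(1+x²) = 0.591946/1.591946 = 0.371838, so β = 0.610.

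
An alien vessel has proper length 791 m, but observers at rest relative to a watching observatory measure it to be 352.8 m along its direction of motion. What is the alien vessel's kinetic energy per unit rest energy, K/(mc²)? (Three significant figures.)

γ = L₀/L = 791/352.8 = 2.24206.
K/(mc²) = γ − 1 = 2.24206 − 1 = 1.24.

1.24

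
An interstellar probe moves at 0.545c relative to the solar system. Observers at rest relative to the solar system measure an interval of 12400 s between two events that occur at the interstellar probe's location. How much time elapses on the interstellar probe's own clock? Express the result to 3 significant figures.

10400 s

β² = 0.297025, so γ = 1/√0.702975 = 1.1927.
The moving clock records proper time: Δτ = Δt/γ = 12400/1.1927 = 10400 s.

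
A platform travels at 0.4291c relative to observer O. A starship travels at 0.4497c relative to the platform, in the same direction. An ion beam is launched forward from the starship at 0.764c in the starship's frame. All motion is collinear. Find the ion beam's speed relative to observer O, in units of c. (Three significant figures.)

0.960c

First combine the ion beam and starship (S''→S'): u₁ = (0.764 + 0.4497)/(1 + 0.764×0.4497) = 1.2137/1.3435708 = 0.90334.
Then combine with the platform (S'→S): u = (0.90334 + 0.4291)/(1 + 0.90334×0.4291) = 1.33244/1.387623194 = 0.96023.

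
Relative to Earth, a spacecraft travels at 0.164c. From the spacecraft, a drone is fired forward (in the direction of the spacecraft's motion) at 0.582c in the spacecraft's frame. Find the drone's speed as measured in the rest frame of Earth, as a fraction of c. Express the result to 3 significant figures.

In units of c, u = (u' + v)/(1 + u'v) with u' = 0.582 and v = 0.164.
Numerator: 0.582 + 0.164 = 0.746. Denominator: 1 + (0.582)(0.164) = 1.095448.
u = 0.746/1.095448 = 0.681, so the speed is 0.681c.

0.681c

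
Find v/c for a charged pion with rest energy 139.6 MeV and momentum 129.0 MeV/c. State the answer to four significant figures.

0.6787

βγ = pc/(mc²) = 129.0/139.6 = 0.92407.
Since γ² = 1 + (βγ)² = 1.853905, γ = √1.853905 = 1.36158, and β = (βγ)/γ = 0.92407/1.36158 = 0.6787.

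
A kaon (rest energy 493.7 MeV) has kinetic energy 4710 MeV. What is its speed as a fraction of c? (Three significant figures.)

0.995c

γ = 1 + K/(mc²) = 1 + 4710/493.7 = 10.54.
β = √(1 − 1/γ²) = √(1 − 0.00900158) = √0.99099842 = 0.995.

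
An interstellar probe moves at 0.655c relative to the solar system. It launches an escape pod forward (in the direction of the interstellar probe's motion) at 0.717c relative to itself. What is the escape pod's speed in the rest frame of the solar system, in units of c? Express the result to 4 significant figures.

0.9336c

In units of c, u = (u' + v)/(1 + u'v) with u' = 0.717 and v = 0.655.
Numerator: 0.717 + 0.655 = 1.372. Denominator: 1 + (0.717)(0.655) = 1.469635.
u = 1.372/1.469635 = 0.93357, so the speed is 0.9336c.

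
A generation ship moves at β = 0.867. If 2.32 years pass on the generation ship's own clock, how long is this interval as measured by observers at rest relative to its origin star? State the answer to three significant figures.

4.66 years

Lorentz factor: γ = (1 − 0.751689)^(−1/2) = 2.0068.
The onboard clock measures proper time, so the interval in the rest frame of its origin star is dilated: Δt = γ·Δτ = 2.0068 × 2.32 years = 4.66 years.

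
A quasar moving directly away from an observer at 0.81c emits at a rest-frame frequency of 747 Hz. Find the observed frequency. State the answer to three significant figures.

242 Hz

Relativistic Doppler (source moving away): f_obs = f_src · √((1−β)/(1+β)).
With β = 0.81: factor = √(0.19/1.81) = 0.32399.
f_obs = 747 × 0.32399 = 242 Hz.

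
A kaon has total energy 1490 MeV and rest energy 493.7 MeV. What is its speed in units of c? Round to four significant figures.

γ = E/(mc²) = 1490/493.7 = 3.018.
β = √(1 − 1/γ²) = √(1 − 0.10979) = √0.89021 = 0.9435.

0.9435c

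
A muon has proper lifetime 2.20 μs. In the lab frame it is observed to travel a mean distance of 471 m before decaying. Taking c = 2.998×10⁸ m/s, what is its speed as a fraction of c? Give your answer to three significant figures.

0.581c

Lab distance = (lab lifetime)·v = γτ·βc, so βγ = d/(cτ) = 471.0/(2.998×10⁸ × 2.200×10^-6) = 0.71411.
With βγ = 0.71411: γ² = 1 + (βγ)² = 1.509953, and β = (βγ)/γ = 0.71411/1.2288 = 0.581.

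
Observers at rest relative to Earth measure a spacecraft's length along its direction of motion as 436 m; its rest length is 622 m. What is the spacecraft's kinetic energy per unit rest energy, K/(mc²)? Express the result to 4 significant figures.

0.4266

Length contraction gives γ = L₀/L = 622/436 = 1.42661.
Since K = (γ−1)mc², K/(mc²) = 1.42661 − 1 = 0.4266.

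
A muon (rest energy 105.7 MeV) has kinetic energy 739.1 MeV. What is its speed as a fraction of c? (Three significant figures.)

0.992c

γ = 1 + K/(mc²) = 1 + 739.1/105.7 = 7.9924.
β = √(1 − 1/γ²) = √(1 − 0.0156547) = √0.9843453 = 0.992.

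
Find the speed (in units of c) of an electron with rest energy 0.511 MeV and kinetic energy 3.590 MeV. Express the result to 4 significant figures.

K = (γ−1)mc², so γ = 1 + 3.590/0.511 = 8.0254.
Then v/c = √(1 − γ⁻²) = √(1 − 0.0155263) = √0.9844737 = 0.9922.

0.9922c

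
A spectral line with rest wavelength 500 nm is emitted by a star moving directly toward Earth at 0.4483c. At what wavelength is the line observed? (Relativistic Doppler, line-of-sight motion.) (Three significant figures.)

309 nm

Relativistic Doppler for wavelength: λ_obs = λ_src · √((1−β)/(1+β)).
With β = 0.4483: factor = √(0.5517/1.4483) = 0.61719.
λ_obs = 500 × 0.61719 = 309 nm.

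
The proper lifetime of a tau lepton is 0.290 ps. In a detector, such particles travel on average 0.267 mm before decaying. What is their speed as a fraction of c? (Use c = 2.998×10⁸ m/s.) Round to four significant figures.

Lab distance = (lab lifetime)·v = γτ·βc, so βγ = d/(cτ) = 2.670×10^-4/(2.998×10⁸ × 2.900×10^-13) = 3.071.
With βγ = 3.071: γ² = 1 + (βγ)² = 10.43104, and β = (βγ)/γ = 3.071/3.22971 = 0.9509.

0.9509c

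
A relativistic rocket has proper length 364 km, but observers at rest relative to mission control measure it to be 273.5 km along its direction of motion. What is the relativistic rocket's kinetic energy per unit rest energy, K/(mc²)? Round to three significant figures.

Length contraction gives γ = L₀/L = 364/273.5 = 1.3309.
Since K = (γ−1)mc², K/(mc²) = 1.3309 − 1 = 0.331.

0.331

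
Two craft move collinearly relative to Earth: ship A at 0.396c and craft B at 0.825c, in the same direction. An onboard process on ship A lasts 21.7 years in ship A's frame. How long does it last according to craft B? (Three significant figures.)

28.2 years

The velocity of ship A relative to craft B is (0.396 − 0.825)c / (1 − 0.396×0.825) = −0.63716c; relative speed 0.63716c.
At |u| = 0.63716c, γ = (1 − 0.405973)^(−1/2) = 1.2975.
Ship A's interval is proper; time dilation gives Δt_B = γΔτ = 1.2975 × 21.7 years = 28.2 years.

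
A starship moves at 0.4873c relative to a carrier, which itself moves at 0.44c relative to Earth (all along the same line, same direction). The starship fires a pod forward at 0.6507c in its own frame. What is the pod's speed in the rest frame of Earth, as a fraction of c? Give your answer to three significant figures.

0.945c

First combine the pod and starship (S''→S'): u₁ = (0.6507 + 0.4873)/(1 + 0.6507×0.4873) = 1.138/1.31708611 = 0.86403.
Then combine with the carrier (S'→S): u = (0.86403 + 0.44)/(1 + 0.86403×0.44) = 1.30403/1.3801732 = 0.94483.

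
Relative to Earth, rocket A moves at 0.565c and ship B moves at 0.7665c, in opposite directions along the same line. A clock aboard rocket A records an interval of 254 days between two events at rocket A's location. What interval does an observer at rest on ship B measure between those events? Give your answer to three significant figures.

687 days

Transform rocket A's velocity into ship B's frame: (0.565 + 0.7665)/(1 + 0.565·0.7665) = 1.3315/1.4330725, so the relative speed is 0.92912c.
At |u| = 0.92912c, γ = (1 − 0.863264)^(−1/2) = 2.7043.
The clock on rocket A records proper time, so ship B measures Δt = γΔτ = 2.7043 × 254 = 687 days.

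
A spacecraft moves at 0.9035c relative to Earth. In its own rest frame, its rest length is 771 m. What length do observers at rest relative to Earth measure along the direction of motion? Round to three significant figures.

With β = 0.9035, γ = 1/√(1 − 0.9035²) = 1/√0.18368775 = 2.3332.
Along the direction of motion the measured length is L₀/γ = 771/2.3332 = 330 m.

330 m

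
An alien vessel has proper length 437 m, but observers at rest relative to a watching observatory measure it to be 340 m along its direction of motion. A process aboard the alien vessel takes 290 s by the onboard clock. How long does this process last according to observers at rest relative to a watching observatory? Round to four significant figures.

γ = L₀/L = 437/340 = 1.28529.
The same γ dilates the second interval: 1.28529 × 290 s = 372.7 s.

372.7 s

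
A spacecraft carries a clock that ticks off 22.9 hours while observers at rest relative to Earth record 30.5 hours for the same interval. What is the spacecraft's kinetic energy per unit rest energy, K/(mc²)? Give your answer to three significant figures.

0.332

The time-dilation ratio gives γ = 30.5/22.9 = 1.33188.
Since K = (γ−1)mc², K/(mc²) = 1.33188 − 1 = 0.332.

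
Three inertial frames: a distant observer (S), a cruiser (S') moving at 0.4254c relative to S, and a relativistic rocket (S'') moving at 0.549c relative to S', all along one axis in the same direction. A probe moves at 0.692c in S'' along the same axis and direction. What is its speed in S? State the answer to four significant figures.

Compose velocities in two stages. Stage 1 (into S'): u₁ = (0.692+0.549)/(1+0.692×0.549) = 0.89934.
Stage 2 (into S): u = (0.89934+0.4254)/(1+0.89934×0.4254) = 0.95817, so the speed is 0.9582c.

0.9582c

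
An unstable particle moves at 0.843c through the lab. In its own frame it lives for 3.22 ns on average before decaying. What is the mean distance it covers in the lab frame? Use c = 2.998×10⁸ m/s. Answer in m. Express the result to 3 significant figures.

With β = 0.843, γ = 1/√(1 − 0.843²) = 1/√0.289351 = 1.859.
Lab-frame lifetime: Δt = γτ = 1.859 × 3.22 ns = 5.986 ns.
Distance: d = vΔt = 0.843 × 2.998×10⁸ m/s × 5.9860×10^-9 s = 1.51 m.

1.51 m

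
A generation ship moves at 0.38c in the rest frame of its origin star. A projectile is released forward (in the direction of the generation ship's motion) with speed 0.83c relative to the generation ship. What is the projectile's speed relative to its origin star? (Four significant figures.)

0.9199c

In units of c, u = (u' + v)/(1 + u'v) with u' = 0.83 and v = 0.38.
Numerator: 0.83 + 0.38 = 1.21. Denominator: 1 + (0.83)(0.38) = 1.3154.
u = 1.21/1.3154 = 0.91987, so the speed is 0.9199c.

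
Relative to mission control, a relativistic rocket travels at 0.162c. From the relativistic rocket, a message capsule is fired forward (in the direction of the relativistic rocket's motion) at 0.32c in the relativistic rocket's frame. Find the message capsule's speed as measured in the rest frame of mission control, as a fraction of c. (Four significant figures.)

In units of c, u = (u' + v)/(1 + u'v) with u' = 0.32 and v = 0.162.
Numerator: 0.32 + 0.162 = 0.482. Denominator: 1 + (0.32)(0.162) = 1.05184.
u = 0.482/1.05184 = 0.45824, so the speed is 0.4582c.

0.4582c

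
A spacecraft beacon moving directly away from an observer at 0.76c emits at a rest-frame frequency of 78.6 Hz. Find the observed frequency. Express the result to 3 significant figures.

Relativistic Doppler (source moving away): f_obs = f_src · √((1−β)/(1+β)).
With β = 0.76: factor = √(0.24/1.76) = 0.36927.
f_obs = 78.6 × 0.36927 = 29.0 Hz.

29.0 Hz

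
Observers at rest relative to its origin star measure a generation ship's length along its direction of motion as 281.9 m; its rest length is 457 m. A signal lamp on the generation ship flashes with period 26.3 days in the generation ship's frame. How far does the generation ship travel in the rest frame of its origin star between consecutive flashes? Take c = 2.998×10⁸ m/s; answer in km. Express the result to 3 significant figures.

8.69×10^11 km

From L = L₀/γ: γ = 457/281.9 = 1.62114.
β = √(1 − 1/γ²) = 0.78708. Lab-frame period = γτ = 1.62114×26.3 days = 42.636 days. Distance = βc × γτ = 0.78708 × 2.998×10⁸ m/s × 3683750.4 s = 8.6924×10^14 m = 8.69×10^11 km.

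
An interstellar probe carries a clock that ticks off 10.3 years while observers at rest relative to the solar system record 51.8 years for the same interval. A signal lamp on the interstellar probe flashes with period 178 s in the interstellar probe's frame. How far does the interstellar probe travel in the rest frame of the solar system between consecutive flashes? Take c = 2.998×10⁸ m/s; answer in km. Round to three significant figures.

2.63×10^8 km

The time-dilation ratio gives γ = 51.8/10.3 = 5.02913.
β = √(1 − 1/γ²) = 0.98003. Lab-frame period = γτ = 5.02913×178 s = 895.19 s. Distance = βc × γτ = 0.98003 × 2.998×10⁸ m/s × 895.19 s = 2.6302×10^11 m = 2.63×10^8 km.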